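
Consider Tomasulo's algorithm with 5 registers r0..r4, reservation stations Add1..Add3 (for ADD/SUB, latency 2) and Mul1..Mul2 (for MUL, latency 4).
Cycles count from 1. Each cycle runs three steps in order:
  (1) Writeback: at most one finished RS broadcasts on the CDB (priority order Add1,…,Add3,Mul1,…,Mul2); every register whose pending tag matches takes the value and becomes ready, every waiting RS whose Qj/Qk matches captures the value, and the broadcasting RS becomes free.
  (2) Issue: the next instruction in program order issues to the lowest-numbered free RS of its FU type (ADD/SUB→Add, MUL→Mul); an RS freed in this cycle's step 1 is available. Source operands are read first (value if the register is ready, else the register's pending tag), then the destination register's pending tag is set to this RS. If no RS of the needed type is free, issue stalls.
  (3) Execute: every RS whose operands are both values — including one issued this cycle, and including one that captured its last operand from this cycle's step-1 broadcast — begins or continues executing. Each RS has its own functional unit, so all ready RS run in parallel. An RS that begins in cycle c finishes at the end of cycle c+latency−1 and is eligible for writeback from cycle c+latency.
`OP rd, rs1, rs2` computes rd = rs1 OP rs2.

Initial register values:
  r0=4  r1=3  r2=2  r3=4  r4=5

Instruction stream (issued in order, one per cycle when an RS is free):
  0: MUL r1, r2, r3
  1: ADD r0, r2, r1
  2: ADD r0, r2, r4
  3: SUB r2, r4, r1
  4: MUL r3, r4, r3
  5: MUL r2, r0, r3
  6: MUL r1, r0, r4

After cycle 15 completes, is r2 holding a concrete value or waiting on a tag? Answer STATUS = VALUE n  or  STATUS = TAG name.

STATUS = VALUE 140

c1: issue MUL r1<-Mul1 | r0:4,r1:Mul1,r2:2,r3:4,r4:5
c2: issue ADD r0<-Add1 | r0:Add1,r1:Mul1,r2:2,r3:4,r4:5
c3: issue ADD r0<-Add2 | r0:Add2,r1:Mul1,r2:2,r3:4,r4:5
c4: issue SUB r2<-Add3 | r0:Add2,r1:Mul1,r2:Add3,r3:4,r4:5
c5: CDB Add2=7; issue MUL r3<-Mul2 | r0:7,r1:Mul1,r2:Add3,r3:Mul2,r4:5
c6: CDB Mul1=8; issue MUL r2<-Mul1 | r0:7,r1:8,r2:Mul1,r3:Mul2,r4:5
c7: stall | r0:7,r1:8,r2:Mul1,r3:Mul2,r4:5
c8: CDB Add1=10; stall | r0:7,r1:8,r2:Mul1,r3:Mul2,r4:5
c9: CDB Add3=-3; stall | r0:7,r1:8,r2:Mul1,r3:Mul2,r4:5
c10: CDB Mul2=20; issue MUL r1<-Mul2 | r0:7,r1:Mul2,r2:Mul1,r3:20,r4:5
c11: - | r0:7,r1:Mul2,r2:Mul1,r3:20,r4:5
c12: - | r0:7,r1:Mul2,r2:Mul1,r3:20,r4:5
c13: - | r0:7,r1:Mul2,r2:Mul1,r3:20,r4:5
c14: CDB Mul1=140 | r0:7,r1:Mul2,r2:140,r3:20,r4:5
c15: CDB Mul2=35 | r0:7,r1:35,r2:140,r3:20,r4:5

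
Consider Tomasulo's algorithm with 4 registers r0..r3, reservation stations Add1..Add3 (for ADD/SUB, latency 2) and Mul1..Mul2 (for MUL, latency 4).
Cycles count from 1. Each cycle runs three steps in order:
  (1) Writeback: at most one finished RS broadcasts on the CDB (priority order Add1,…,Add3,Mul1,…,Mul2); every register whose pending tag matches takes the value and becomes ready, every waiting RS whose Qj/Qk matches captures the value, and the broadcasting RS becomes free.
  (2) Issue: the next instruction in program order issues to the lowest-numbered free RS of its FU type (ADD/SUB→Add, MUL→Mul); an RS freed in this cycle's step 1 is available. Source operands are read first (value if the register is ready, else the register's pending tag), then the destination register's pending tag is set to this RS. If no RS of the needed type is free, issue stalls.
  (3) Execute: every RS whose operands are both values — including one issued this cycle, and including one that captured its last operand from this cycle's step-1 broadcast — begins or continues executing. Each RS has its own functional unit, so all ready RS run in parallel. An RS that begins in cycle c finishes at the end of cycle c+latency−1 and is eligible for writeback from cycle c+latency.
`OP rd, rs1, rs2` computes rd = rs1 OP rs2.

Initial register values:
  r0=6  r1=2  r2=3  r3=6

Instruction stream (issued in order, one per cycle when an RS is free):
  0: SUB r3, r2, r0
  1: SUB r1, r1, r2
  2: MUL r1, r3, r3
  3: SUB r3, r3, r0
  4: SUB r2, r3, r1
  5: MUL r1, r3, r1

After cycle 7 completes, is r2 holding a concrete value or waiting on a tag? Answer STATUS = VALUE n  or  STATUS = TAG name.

STATUS = TAG Add2

c1: issue SUB r3<-Add1 | r0:6,r1:2,r2:3,r3:Add1
c2: issue SUB r1<-Add2 | r0:6,r1:Add2,r2:3,r3:Add1
c3: CDB Add1=-3; issue MUL r1<-Mul1 | r0:6,r1:Mul1,r2:3,r3:-3
c4: CDB Add2=-1; issue SUB r3<-Add1 | r0:6,r1:Mul1,r2:3,r3:Add1
c5: issue SUB r2<-Add2 | r0:6,r1:Mul1,r2:Add2,r3:Add1
c6: CDB Add1=-9; issue MUL r1<-Mul2 | r0:6,r1:Mul2,r2:Add2,r3:-9
c7: CDB Mul1=9 | r0:6,r1:Mul2,r2:Add2,r3:-9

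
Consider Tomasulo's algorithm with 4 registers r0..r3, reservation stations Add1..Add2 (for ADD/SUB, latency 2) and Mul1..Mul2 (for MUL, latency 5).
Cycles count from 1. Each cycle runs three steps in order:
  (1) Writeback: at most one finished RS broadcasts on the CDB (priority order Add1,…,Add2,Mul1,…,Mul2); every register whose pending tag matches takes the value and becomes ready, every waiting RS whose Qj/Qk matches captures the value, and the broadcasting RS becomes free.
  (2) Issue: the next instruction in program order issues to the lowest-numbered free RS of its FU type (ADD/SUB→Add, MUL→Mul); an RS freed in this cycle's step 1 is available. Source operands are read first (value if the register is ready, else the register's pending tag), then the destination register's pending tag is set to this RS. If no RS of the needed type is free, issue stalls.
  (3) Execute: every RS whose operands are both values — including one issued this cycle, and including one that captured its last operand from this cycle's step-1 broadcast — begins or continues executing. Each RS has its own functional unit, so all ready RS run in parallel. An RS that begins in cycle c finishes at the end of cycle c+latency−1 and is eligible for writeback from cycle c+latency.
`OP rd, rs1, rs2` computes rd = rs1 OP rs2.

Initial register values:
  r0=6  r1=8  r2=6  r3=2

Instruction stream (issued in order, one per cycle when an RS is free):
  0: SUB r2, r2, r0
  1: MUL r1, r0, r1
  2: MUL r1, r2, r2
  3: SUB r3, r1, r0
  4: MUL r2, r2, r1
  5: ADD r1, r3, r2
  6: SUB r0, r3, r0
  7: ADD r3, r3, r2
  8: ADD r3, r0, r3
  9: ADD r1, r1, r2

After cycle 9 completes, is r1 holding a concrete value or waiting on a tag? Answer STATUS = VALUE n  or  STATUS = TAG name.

cycle 1: issue SUB r2<-Add1 // r0:6,r1:8,r2:Add1,r3:2
cycle 2: issue MUL r1<-Mul1 // r0:6,r1:Mul1,r2:Add1,r3:2
cycle 3: CDB Add1=0; issue MUL r1<-Mul2 // r0:6,r1:Mul2,r2:0,r3:2
cycle 4: issue SUB r3<-Add1 // r0:6,r1:Mul2,r2:0,r3:Add1
cycle 5: stall // r0:6,r1:Mul2,r2:0,r3:Add1
cycle 6: stall // r0:6,r1:Mul2,r2:0,r3:Add1
cycle 7: CDB Mul1=48; issue MUL r2<-Mul1 // r0:6,r1:Mul2,r2:Mul1,r3:Add1
cycle 8: CDB Mul2=0; issue ADD r1<-Add2 // r0:6,r1:Add2,r2:Mul1,r3:Add1
cycle 9: stall // r0:6,r1:Add2,r2:Mul1,r3:Add1

STATUS = TAG Add2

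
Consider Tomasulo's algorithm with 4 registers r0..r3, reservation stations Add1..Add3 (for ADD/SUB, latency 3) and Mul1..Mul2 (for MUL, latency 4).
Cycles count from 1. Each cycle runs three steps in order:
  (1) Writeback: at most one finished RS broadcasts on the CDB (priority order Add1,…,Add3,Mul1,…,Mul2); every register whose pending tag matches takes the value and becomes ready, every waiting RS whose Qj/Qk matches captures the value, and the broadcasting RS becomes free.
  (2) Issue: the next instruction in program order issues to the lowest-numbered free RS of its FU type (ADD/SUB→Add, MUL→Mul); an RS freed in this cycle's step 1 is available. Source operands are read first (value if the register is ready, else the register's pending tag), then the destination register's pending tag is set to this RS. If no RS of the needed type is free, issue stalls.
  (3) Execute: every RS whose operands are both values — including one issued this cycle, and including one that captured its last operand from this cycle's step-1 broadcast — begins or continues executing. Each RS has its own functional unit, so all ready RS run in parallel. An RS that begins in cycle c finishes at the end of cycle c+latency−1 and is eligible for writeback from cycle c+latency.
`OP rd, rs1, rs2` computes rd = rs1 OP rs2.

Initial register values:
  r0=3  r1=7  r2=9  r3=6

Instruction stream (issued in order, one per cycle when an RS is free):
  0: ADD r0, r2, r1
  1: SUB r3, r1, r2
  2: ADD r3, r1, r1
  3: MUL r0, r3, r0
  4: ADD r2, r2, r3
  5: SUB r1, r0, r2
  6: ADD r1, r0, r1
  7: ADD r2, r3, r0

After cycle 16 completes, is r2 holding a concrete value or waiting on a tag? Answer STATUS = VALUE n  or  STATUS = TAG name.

STATUS = VALUE 238

c1: issue ADD r0<-Add1 | r0:Add1,r1:7,r2:9,r3:6
c2: issue SUB r3<-Add2 | r0:Add1,r1:7,r2:9,r3:Add2
c3: issue ADD r3<-Add3 | r0:Add1,r1:7,r2:9,r3:Add3
c4: CDB Add1=16; issue MUL r0<-Mul1 | r0:Mul1,r1:7,r2:9,r3:Add3
c5: CDB Add2=-2; issue ADD r2<-Add1 | r0:Mul1,r1:7,r2:Add1,r3:Add3
c6: CDB Add3=14; issue SUB r1<-Add2 | r0:Mul1,r1:Add2,r2:Add1,r3:14
c7: issue ADD r1<-Add3 | r0:Mul1,r1:Add3,r2:Add1,r3:14
c8: stall | r0:Mul1,r1:Add3,r2:Add1,r3:14
c9: CDB Add1=23; issue ADD r2<-Add1 | r0:Mul1,r1:Add3,r2:Add1,r3:14
c10: CDB Mul1=224 | r0:224,r1:Add3,r2:Add1,r3:14
c11: - | r0:224,r1:Add3,r2:Add1,r3:14
c12: - | r0:224,r1:Add3,r2:Add1,r3:14
c13: CDB Add1=238 | r0:224,r1:Add3,r2:238,r3:14
c14: CDB Add2=201 | r0:224,r1:Add3,r2:238,r3:14
c15: - | r0:224,r1:Add3,r2:238,r3:14
c16: - | r0:224,r1:Add3,r2:238,r3:14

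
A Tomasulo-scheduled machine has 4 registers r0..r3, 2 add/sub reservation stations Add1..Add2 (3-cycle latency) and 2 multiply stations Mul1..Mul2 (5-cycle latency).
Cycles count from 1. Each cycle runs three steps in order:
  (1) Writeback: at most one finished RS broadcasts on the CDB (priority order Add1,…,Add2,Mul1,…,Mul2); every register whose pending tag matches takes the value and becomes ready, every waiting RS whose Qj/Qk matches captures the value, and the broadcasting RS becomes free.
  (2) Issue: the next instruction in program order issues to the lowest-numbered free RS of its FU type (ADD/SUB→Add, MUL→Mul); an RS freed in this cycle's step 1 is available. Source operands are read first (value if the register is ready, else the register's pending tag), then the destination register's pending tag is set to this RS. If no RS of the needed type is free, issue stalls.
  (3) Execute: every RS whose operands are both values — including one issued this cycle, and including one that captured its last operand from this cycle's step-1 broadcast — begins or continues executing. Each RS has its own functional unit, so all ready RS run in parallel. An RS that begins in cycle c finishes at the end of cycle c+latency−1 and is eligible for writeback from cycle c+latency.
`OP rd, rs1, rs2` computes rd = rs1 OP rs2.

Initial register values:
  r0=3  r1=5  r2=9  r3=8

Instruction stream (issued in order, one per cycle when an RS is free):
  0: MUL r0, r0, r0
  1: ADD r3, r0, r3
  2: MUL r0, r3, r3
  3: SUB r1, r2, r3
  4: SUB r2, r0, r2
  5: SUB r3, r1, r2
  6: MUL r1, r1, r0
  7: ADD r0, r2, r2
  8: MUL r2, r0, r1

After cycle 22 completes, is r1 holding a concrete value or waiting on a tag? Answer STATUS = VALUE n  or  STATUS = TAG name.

cycle 1: issue MUL r0<-Mul1 // r0:Mul1,r1:5,r2:9,r3:8
cycle 2: issue ADD r3<-Add1 // r0:Mul1,r1:5,r2:9,r3:Add1
cycle 3: issue MUL r0<-Mul2 // r0:Mul2,r1:5,r2:9,r3:Add1
cycle 4: issue SUB r1<-Add2 // r0:Mul2,r1:Add2,r2:9,r3:Add1
cycle 5: stall // r0:Mul2,r1:Add2,r2:9,r3:Add1
cycle 6: CDB Mul1=9; stall // r0:Mul2,r1:Add2,r2:9,r3:Add1
cycle 7: stall // r0:Mul2,r1:Add2,r2:9,r3:Add1
cycle 8: stall // r0:Mul2,r1:Add2,r2:9,r3:Add1
cycle 9: CDB Add1=17; issue SUB r2<-Add1 // r0:Mul2,r1:Add2,r2:Add1,r3:17
cycle 10: stall // r0:Mul2,r1:Add2,r2:Add1,r3:17
cycle 11: stall // r0:Mul2,r1:Add2,r2:Add1,r3:17
cycle 12: CDB Add2=-8; issue SUB r3<-Add2 // r0:Mul2,r1:-8,r2:Add1,r3:Add2
cycle 13: issue MUL r1<-Mul1 // r0:Mul2,r1:Mul1,r2:Add1,r3:Add2
cycle 14: CDB Mul2=289; stall // r0:289,r1:Mul1,r2:Add1,r3:Add2
cycle 15: stall // r0:289,r1:Mul1,r2:Add1,r3:Add2
cycle 16: stall // r0:289,r1:Mul1,r2:Add1,r3:Add2
cycle 17: CDB Add1=280; issue ADD r0<-Add1 // r0:Add1,r1:Mul1,r2:280,r3:Add2
cycle 18: issue MUL r2<-Mul2 // r0:Add1,r1:Mul1,r2:Mul2,r3:Add2
cycle 19: CDB Mul1=-2312 // r0:Add1,r1:-2312,r2:Mul2,r3:Add2
cycle 20: CDB Add1=560 // r0:560,r1:-2312,r2:Mul2,r3:Add2
cycle 21: CDB Add2=-288 // r0:560,r1:-2312,r2:Mul2,r3:-288
cycle 22: - // r0:560,r1:-2312,r2:Mul2,r3:-288

STATUS = VALUE -2312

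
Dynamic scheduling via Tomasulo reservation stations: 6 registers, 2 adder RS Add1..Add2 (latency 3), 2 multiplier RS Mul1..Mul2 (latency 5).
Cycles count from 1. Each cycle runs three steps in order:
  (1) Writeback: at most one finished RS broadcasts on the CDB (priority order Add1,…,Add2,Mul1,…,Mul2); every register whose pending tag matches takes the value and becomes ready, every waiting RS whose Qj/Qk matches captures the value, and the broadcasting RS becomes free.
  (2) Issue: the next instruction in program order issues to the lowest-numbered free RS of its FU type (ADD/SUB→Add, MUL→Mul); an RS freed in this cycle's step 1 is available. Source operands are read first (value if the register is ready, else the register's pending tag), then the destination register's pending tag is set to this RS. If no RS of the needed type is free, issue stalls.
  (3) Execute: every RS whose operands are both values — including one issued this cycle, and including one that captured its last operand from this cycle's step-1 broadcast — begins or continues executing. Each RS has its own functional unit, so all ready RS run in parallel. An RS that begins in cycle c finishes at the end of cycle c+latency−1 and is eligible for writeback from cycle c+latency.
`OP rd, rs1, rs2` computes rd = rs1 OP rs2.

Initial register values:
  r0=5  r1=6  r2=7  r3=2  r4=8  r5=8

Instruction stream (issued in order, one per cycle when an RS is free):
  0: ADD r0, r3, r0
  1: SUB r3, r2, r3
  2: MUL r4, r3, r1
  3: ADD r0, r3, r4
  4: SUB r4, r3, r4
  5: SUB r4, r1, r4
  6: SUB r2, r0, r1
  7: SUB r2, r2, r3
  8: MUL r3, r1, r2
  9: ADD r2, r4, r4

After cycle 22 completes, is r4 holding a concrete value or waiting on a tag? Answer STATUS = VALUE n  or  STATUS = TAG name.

  c1: issue ADD r0<-Add1  regs: r0:Add1,r1:6,r2:7,r3:2,r4:8,r5:8
  c2: issue SUB r3<-Add2  regs: r0:Add1,r1:6,r2:7,r3:Add2,r4:8,r5:8
  c3: issue MUL r4<-Mul1  regs: r0:Add1,r1:6,r2:7,r3:Add2,r4:Mul1,r5:8
  c4: CDB Add1=7; issue ADD r0<-Add1  regs: r0:Add1,r1:6,r2:7,r3:Add2,r4:Mul1,r5:8
  c5: CDB Add2=5; issue SUB r4<-Add2  regs: r0:Add1,r1:6,r2:7,r3:5,r4:Add2,r5:8
  c6: stall  regs: r0:Add1,r1:6,r2:7,r3:5,r4:Add2,r5:8
  c7: stall  regs: r0:Add1,r1:6,r2:7,r3:5,r4:Add2,r5:8
  c8: stall  regs: r0:Add1,r1:6,r2:7,r3:5,r4:Add2,r5:8
  c9: stall  regs: r0:Add1,r1:6,r2:7,r3:5,r4:Add2,r5:8
  c10: CDB Mul1=30; stall  regs: r0:Add1,r1:6,r2:7,r3:5,r4:Add2,r5:8
  c11: stall  regs: r0:Add1,r1:6,r2:7,r3:5,r4:Add2,r5:8
  c12: stall  regs: r0:Add1,r1:6,r2:7,r3:5,r4:Add2,r5:8
  c13: CDB Add1=35; issue SUB r4<-Add1  regs: r0:35,r1:6,r2:7,r3:5,r4:Add1,r5:8
  c14: CDB Add2=-25; issue SUB r2<-Add2  regs: r0:35,r1:6,r2:Add2,r3:5,r4:Add1,r5:8
  c15: stall  regs: r0:35,r1:6,r2:Add2,r3:5,r4:Add1,r5:8
  c16: stall  regs: r0:35,r1:6,r2:Add2,r3:5,r4:Add1,r5:8
  c17: CDB Add1=31; issue SUB r2<-Add1  regs: r0:35,r1:6,r2:Add1,r3:5,r4:31,r5:8
  c18: CDB Add2=29; issue MUL r3<-Mul1  regs: r0:35,r1:6,r2:Add1,r3:Mul1,r4:31,r5:8
  c19: issue ADD r2<-Add2  regs: r0:35,r1:6,r2:Add2,r3:Mul1,r4:31,r5:8
  c20: -  regs: r0:35,r1:6,r2:Add2,r3:Mul1,r4:31,r5:8
  c21: CDB Add1=24  regs: r0:35,r1:6,r2:Add2,r3:Mul1,r4:31,r5:8
  c22: CDB Add2=62  regs: r0:35,r1:6,r2:62,r3:Mul1,r4:31,r5:8

STATUS = VALUE 31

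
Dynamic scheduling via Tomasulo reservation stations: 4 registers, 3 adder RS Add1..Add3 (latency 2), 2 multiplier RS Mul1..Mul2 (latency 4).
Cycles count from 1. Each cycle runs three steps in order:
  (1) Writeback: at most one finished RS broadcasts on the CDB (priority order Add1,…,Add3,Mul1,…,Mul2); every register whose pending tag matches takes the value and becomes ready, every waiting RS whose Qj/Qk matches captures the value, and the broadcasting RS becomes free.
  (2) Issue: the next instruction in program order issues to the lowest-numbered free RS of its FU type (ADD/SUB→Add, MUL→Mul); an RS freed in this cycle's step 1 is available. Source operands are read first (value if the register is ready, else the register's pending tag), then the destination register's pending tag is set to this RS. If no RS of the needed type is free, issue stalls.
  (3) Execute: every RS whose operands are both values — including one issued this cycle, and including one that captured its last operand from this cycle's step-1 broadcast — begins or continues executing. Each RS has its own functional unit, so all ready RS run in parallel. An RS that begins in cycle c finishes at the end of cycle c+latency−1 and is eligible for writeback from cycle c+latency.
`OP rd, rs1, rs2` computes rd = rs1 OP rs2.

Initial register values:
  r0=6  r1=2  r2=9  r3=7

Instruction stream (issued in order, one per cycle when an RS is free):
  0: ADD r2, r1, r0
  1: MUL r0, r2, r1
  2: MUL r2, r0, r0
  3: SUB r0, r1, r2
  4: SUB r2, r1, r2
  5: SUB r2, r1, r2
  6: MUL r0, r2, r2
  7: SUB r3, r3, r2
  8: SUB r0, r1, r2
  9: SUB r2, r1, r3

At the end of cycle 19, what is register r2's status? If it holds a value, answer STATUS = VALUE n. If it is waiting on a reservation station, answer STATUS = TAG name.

STATUS = TAG Add3

c1: issue ADD r2<-Add1 | r0:6,r1:2,r2:Add1,r3:7
c2: issue MUL r0<-Mul1 | r0:Mul1,r1:2,r2:Add1,r3:7
c3: CDB Add1=8; issue MUL r2<-Mul2 | r0:Mul1,r1:2,r2:Mul2,r3:7
c4: issue SUB r0<-Add1 | r0:Add1,r1:2,r2:Mul2,r3:7
c5: issue SUB r2<-Add2 | r0:Add1,r1:2,r2:Add2,r3:7
c6: issue SUB r2<-Add3 | r0:Add1,r1:2,r2:Add3,r3:7
c7: CDB Mul1=16; issue MUL r0<-Mul1 | r0:Mul1,r1:2,r2:Add3,r3:7
c8: stall | r0:Mul1,r1:2,r2:Add3,r3:7
c9: stall | r0:Mul1,r1:2,r2:Add3,r3:7
c10: stall | r0:Mul1,r1:2,r2:Add3,r3:7
c11: CDB Mul2=256; stall | r0:Mul1,r1:2,r2:Add3,r3:7
c12: stall | r0:Mul1,r1:2,r2:Add3,r3:7
c13: CDB Add1=-254; issue SUB r3<-Add1 | r0:Mul1,r1:2,r2:Add3,r3:Add1
c14: CDB Add2=-254; issue SUB r0<-Add2 | r0:Add2,r1:2,r2:Add3,r3:Add1
c15: stall | r0:Add2,r1:2,r2:Add3,r3:Add1
c16: CDB Add3=256; issue SUB r2<-Add3 | r0:Add2,r1:2,r2:Add3,r3:Add1
c17: - | r0:Add2,r1:2,r2:Add3,r3:Add1
c18: CDB Add1=-249 | r0:Add2,r1:2,r2:Add3,r3:-249
c19: CDB Add2=-254 | r0:-254,r1:2,r2:Add3,r3:-249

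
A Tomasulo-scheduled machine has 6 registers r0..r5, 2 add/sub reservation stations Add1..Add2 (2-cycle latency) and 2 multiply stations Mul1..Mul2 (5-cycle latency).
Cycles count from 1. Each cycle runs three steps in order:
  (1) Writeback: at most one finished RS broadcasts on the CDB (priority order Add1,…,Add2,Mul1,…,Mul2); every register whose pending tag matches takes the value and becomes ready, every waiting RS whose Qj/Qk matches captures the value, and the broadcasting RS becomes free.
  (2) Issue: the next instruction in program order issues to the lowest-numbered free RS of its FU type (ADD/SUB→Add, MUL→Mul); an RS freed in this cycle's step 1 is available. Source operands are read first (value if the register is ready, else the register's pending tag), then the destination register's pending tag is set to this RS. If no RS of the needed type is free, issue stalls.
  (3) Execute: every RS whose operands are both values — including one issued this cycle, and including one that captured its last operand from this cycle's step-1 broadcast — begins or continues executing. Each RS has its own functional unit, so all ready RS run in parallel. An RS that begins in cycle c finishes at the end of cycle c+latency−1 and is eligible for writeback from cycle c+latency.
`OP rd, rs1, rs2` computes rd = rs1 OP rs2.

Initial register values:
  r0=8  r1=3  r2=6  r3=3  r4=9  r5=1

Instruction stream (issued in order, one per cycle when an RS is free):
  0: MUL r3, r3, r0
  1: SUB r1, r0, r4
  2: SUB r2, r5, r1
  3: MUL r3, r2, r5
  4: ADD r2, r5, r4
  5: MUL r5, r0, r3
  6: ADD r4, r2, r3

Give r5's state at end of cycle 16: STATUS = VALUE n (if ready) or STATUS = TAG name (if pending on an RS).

STATUS = VALUE 16

c1: issue MUL r3<-Mul1 | r0:8,r1:3,r2:6,r3:Mul1,r4:9,r5:1
c2: issue SUB r1<-Add1 | r0:8,r1:Add1,r2:6,r3:Mul1,r4:9,r5:1
c3: issue SUB r2<-Add2 | r0:8,r1:Add1,r2:Add2,r3:Mul1,r4:9,r5:1
c4: CDB Add1=-1; issue MUL r3<-Mul2 | r0:8,r1:-1,r2:Add2,r3:Mul2,r4:9,r5:1
c5: issue ADD r2<-Add1 | r0:8,r1:-1,r2:Add1,r3:Mul2,r4:9,r5:1
c6: CDB Add2=2; stall | r0:8,r1:-1,r2:Add1,r3:Mul2,r4:9,r5:1
c7: CDB Add1=10; stall | r0:8,r1:-1,r2:10,r3:Mul2,r4:9,r5:1
c8: CDB Mul1=24; issue MUL r5<-Mul1 | r0:8,r1:-1,r2:10,r3:Mul2,r4:9,r5:Mul1
c9: issue ADD r4<-Add1 | r0:8,r1:-1,r2:10,r3:Mul2,r4:Add1,r5:Mul1
c10: - | r0:8,r1:-1,r2:10,r3:Mul2,r4:Add1,r5:Mul1
c11: CDB Mul2=2 | r0:8,r1:-1,r2:10,r3:2,r4:Add1,r5:Mul1
c12: - | r0:8,r1:-1,r2:10,r3:2,r4:Add1,r5:Mul1
c13: CDB Add1=12 | r0:8,r1:-1,r2:10,r3:2,r4:12,r5:Mul1
c14: - | r0:8,r1:-1,r2:10,r3:2,r4:12,r5:Mul1
c15: - | r0:8,r1:-1,r2:10,r3:2,r4:12,r5:Mul1
c16: CDB Mul1=16 | r0:8,r1:-1,r2:10,r3:2,r4:12,r5:16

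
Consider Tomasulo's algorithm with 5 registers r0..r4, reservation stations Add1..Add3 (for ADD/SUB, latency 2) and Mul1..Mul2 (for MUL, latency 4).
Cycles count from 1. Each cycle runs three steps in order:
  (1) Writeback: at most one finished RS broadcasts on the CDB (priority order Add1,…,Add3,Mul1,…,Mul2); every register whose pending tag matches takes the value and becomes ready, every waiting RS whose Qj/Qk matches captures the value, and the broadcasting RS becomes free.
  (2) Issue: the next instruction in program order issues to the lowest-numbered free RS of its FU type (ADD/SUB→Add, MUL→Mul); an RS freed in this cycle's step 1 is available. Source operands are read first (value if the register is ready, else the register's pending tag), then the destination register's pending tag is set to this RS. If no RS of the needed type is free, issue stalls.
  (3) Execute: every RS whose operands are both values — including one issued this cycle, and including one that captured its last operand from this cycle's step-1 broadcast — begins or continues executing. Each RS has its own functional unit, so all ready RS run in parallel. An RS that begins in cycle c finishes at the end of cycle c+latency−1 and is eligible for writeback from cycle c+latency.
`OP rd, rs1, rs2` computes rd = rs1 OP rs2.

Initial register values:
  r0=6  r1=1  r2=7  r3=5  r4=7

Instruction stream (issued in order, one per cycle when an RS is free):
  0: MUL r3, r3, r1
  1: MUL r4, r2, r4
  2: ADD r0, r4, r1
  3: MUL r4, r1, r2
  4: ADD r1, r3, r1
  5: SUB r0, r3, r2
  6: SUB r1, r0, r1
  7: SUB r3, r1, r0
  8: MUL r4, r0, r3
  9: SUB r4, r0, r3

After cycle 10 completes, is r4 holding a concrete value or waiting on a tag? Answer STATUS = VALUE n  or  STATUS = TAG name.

c1: issue MUL r3<-Mul1 | r0:6,r1:1,r2:7,r3:Mul1,r4:7
c2: issue MUL r4<-Mul2 | r0:6,r1:1,r2:7,r3:Mul1,r4:Mul2
c3: issue ADD r0<-Add1 | r0:Add1,r1:1,r2:7,r3:Mul1,r4:Mul2
c4: stall | r0:Add1,r1:1,r2:7,r3:Mul1,r4:Mul2
c5: CDB Mul1=5; issue MUL r4<-Mul1 | r0:Add1,r1:1,r2:7,r3:5,r4:Mul1
c6: CDB Mul2=49; issue ADD r1<-Add2 | r0:Add1,r1:Add2,r2:7,r3:5,r4:Mul1
c7: issue SUB r0<-Add3 | r0:Add3,r1:Add2,r2:7,r3:5,r4:Mul1
c8: CDB Add1=50; issue SUB r1<-Add1 | r0:Add3,r1:Add1,r2:7,r3:5,r4:Mul1
c9: CDB Add2=6; issue SUB r3<-Add2 | r0:Add3,r1:Add1,r2:7,r3:Add2,r4:Mul1
c10: CDB Add3=-2; issue MUL r4<-Mul2 | r0:-2,r1:Add1,r2:7,r3:Add2,r4:Mul2

STATUS = TAG Mul2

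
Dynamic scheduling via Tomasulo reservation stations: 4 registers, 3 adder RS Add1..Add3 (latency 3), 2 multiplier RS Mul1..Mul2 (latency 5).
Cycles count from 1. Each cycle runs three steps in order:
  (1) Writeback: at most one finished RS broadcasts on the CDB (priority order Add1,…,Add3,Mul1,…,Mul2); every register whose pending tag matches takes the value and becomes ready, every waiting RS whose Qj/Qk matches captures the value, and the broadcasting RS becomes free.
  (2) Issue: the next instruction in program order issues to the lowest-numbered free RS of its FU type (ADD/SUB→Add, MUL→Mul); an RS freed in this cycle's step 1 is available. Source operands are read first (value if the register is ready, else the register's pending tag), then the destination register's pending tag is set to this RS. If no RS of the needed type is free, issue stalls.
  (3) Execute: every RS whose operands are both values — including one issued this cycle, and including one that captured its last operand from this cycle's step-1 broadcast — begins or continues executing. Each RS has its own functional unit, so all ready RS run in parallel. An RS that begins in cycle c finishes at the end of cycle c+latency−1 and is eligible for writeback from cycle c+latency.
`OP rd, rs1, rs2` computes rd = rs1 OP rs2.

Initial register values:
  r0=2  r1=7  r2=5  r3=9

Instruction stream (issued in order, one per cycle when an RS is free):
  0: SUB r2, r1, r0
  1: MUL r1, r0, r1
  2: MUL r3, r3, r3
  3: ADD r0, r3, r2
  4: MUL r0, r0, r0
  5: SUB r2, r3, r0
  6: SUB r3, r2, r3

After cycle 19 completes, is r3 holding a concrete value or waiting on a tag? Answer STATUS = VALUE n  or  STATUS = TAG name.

STATUS = TAG Add3

  c1: issue SUB r2<-Add1  regs: r0:2,r1:7,r2:Add1,r3:9
  c2: issue MUL r1<-Mul1  regs: r0:2,r1:Mul1,r2:Add1,r3:9
  c3: issue MUL r3<-Mul2  regs: r0:2,r1:Mul1,r2:Add1,r3:Mul2
  c4: CDB Add1=5; issue ADD r0<-Add1  regs: r0:Add1,r1:Mul1,r2:5,r3:Mul2
  c5: stall  regs: r0:Add1,r1:Mul1,r2:5,r3:Mul2
  c6: stall  regs: r0:Add1,r1:Mul1,r2:5,r3:Mul2
  c7: CDB Mul1=14; issue MUL r0<-Mul1  regs: r0:Mul1,r1:14,r2:5,r3:Mul2
  c8: CDB Mul2=81; issue SUB r2<-Add2  regs: r0:Mul1,r1:14,r2:Add2,r3:81
  c9: issue SUB r3<-Add3  regs: r0:Mul1,r1:14,r2:Add2,r3:Add3
  c10: -  regs: r0:Mul1,r1:14,r2:Add2,r3:Add3
  c11: CDB Add1=86  regs: r0:Mul1,r1:14,r2:Add2,r3:Add3
  c12: -  regs: r0:Mul1,r1:14,r2:Add2,r3:Add3
  c13: -  regs: r0:Mul1,r1:14,r2:Add2,r3:Add3
  c14: -  regs: r0:Mul1,r1:14,r2:Add2,r3:Add3
  c15: -  regs: r0:Mul1,r1:14,r2:Add2,r3:Add3
  c16: CDB Mul1=7396  regs: r0:7396,r1:14,r2:Add2,r3:Add3
  c17: -  regs: r0:7396,r1:14,r2:Add2,r3:Add3
  c18: -  regs: r0:7396,r1:14,r2:Add2,r3:Add3
  c19: CDB Add2=-7315  regs: r0:7396,r1:14,r2:-7315,r3:Add3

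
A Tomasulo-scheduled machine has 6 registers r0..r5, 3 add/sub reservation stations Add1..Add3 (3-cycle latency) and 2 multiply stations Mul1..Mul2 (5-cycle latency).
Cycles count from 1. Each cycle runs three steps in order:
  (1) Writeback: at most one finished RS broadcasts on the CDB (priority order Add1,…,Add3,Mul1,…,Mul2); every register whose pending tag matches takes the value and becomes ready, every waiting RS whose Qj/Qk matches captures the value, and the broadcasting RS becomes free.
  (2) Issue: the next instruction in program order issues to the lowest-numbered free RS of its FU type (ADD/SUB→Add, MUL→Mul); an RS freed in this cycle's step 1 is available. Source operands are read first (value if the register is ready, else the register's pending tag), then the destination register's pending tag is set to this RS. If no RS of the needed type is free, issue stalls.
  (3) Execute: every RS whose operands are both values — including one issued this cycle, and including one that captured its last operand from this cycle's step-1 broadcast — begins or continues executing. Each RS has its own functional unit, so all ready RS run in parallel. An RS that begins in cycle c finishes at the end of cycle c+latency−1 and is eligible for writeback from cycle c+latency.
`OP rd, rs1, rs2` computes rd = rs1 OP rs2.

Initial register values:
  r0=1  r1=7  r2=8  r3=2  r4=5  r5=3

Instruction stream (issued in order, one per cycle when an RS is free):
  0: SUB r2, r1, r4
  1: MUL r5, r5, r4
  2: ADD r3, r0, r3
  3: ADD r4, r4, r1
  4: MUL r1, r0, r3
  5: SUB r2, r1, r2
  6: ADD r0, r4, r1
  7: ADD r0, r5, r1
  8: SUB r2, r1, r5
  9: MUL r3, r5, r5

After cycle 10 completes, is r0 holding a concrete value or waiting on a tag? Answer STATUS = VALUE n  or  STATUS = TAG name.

STATUS = TAG Add3

cycle 1: issue SUB r2<-Add1 // r0:1,r1:7,r2:Add1,r3:2,r4:5,r5:3
cycle 2: issue MUL r5<-Mul1 // r0:1,r1:7,r2:Add1,r3:2,r4:5,r5:Mul1
cycle 3: issue ADD r3<-Add2 // r0:1,r1:7,r2:Add1,r3:Add2,r4:5,r5:Mul1
cycle 4: CDB Add1=2; issue ADD r4<-Add1 // r0:1,r1:7,r2:2,r3:Add2,r4:Add1,r5:Mul1
cycle 5: issue MUL r1<-Mul2 // r0:1,r1:Mul2,r2:2,r3:Add2,r4:Add1,r5:Mul1
cycle 6: CDB Add2=3; issue SUB r2<-Add2 // r0:1,r1:Mul2,r2:Add2,r3:3,r4:Add1,r5:Mul1
cycle 7: CDB Add1=12; issue ADD r0<-Add1 // r0:Add1,r1:Mul2,r2:Add2,r3:3,r4:12,r5:Mul1
cycle 8: CDB Mul1=15; issue ADD r0<-Add3 // r0:Add3,r1:Mul2,r2:Add2,r3:3,r4:12,r5:15
cycle 9: stall // r0:Add3,r1:Mul2,r2:Add2,r3:3,r4:12,r5:15
cycle 10: stall // r0:Add3,r1:Mul2,r2:Add2,r3:3,r4:12,r5:15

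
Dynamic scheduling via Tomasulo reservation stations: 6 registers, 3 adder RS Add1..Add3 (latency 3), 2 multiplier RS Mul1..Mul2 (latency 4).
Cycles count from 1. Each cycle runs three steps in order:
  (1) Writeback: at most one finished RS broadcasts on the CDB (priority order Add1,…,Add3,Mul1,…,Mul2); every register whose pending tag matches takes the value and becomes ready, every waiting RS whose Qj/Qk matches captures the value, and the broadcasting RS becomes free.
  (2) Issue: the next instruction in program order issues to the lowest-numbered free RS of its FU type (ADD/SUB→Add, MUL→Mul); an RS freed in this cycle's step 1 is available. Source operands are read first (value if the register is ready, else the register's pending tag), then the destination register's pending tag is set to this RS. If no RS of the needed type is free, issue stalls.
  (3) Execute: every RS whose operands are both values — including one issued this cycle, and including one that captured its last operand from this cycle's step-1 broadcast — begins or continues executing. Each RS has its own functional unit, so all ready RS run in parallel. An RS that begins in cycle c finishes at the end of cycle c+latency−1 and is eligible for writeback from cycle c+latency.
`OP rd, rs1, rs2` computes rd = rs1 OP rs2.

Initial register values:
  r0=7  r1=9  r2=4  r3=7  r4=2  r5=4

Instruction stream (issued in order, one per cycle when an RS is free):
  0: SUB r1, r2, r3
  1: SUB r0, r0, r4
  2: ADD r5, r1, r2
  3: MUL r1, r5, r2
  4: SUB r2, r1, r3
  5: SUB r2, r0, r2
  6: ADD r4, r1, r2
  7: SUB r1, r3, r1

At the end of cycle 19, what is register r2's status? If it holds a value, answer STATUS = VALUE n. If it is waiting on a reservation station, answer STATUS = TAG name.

STATUS = VALUE 8

c1: issue SUB r1<-Add1 | r0:7,r1:Add1,r2:4,r3:7,r4:2,r5:4
c2: issue SUB r0<-Add2 | r0:Add2,r1:Add1,r2:4,r3:7,r4:2,r5:4
c3: issue ADD r5<-Add3 | r0:Add2,r1:Add1,r2:4,r3:7,r4:2,r5:Add3
c4: CDB Add1=-3; issue MUL r1<-Mul1 | r0:Add2,r1:Mul1,r2:4,r3:7,r4:2,r5:Add3
c5: CDB Add2=5; issue SUB r2<-Add1 | r0:5,r1:Mul1,r2:Add1,r3:7,r4:2,r5:Add3
c6: issue SUB r2<-Add2 | r0:5,r1:Mul1,r2:Add2,r3:7,r4:2,r5:Add3
c7: CDB Add3=1; issue ADD r4<-Add3 | r0:5,r1:Mul1,r2:Add2,r3:7,r4:Add3,r5:1
c8: stall | r0:5,r1:Mul1,r2:Add2,r3:7,r4:Add3,r5:1
c9: stall | r0:5,r1:Mul1,r2:Add2,r3:7,r4:Add3,r5:1
c10: stall | r0:5,r1:Mul1,r2:Add2,r3:7,r4:Add3,r5:1
c11: CDB Mul1=4; stall | r0:5,r1:4,r2:Add2,r3:7,r4:Add3,r5:1
c12: stall | r0:5,r1:4,r2:Add2,r3:7,r4:Add3,r5:1
c13: stall | r0:5,r1:4,r2:Add2,r3:7,r4:Add3,r5:1
c14: CDB Add1=-3; issue SUB r1<-Add1 | r0:5,r1:Add1,r2:Add2,r3:7,r4:Add3,r5:1
c15: - | r0:5,r1:Add1,r2:Add2,r3:7,r4:Add3,r5:1
c16: - | r0:5,r1:Add1,r2:Add2,r3:7,r4:Add3,r5:1
c17: CDB Add1=3 | r0:5,r1:3,r2:Add2,r3:7,r4:Add3,r5:1
c18: CDB Add2=8 | r0:5,r1:3,r2:8,r3:7,r4:Add3,r5:1
c19: - | r0:5,r1:3,r2:8,r3:7,r4:Add3,r5:1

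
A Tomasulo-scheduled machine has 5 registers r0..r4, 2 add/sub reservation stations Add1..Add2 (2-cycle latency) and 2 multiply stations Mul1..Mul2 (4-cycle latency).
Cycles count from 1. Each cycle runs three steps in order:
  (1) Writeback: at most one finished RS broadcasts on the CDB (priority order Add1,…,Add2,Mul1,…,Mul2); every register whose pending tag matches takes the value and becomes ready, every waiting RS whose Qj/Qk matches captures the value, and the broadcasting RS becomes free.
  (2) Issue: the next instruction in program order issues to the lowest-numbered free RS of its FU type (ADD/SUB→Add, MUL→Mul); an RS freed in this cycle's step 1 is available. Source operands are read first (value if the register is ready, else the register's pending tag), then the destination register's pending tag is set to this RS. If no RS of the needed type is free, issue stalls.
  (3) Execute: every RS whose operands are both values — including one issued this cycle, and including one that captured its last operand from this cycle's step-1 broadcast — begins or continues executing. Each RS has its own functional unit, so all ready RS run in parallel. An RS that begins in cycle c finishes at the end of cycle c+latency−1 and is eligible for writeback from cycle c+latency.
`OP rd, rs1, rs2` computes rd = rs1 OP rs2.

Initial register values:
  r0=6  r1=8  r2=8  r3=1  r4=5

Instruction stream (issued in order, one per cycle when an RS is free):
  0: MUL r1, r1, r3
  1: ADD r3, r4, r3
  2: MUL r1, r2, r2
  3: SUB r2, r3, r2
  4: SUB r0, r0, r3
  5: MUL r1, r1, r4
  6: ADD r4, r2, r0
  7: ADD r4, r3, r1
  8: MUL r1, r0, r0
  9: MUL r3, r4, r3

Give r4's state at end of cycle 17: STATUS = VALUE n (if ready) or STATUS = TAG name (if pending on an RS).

STATUS = VALUE 326

cycle 1: issue MUL r1<-Mul1 // r0:6,r1:Mul1,r2:8,r3:1,r4:5
cycle 2: issue ADD r3<-Add1 // r0:6,r1:Mul1,r2:8,r3:Add1,r4:5
cycle 3: issue MUL r1<-Mul2 // r0:6,r1:Mul2,r2:8,r3:Add1,r4:5
cycle 4: CDB Add1=6; issue SUB r2<-Add1 // r0:6,r1:Mul2,r2:Add1,r3:6,r4:5
cycle 5: CDB Mul1=8; issue SUB r0<-Add2 // r0:Add2,r1:Mul2,r2:Add1,r3:6,r4:5
cycle 6: CDB Add1=-2; issue MUL r1<-Mul1 // r0:Add2,r1:Mul1,r2:-2,r3:6,r4:5
cycle 7: CDB Add2=0; issue ADD r4<-Add1 // r0:0,r1:Mul1,r2:-2,r3:6,r4:Add1
cycle 8: CDB Mul2=64; issue ADD r4<-Add2 // r0:0,r1:Mul1,r2:-2,r3:6,r4:Add2
cycle 9: CDB Add1=-2; issue MUL r1<-Mul2 // r0:0,r1:Mul2,r2:-2,r3:6,r4:Add2
cycle 10: stall // r0:0,r1:Mul2,r2:-2,r3:6,r4:Add2
cycle 11: stall // r0:0,r1:Mul2,r2:-2,r3:6,r4:Add2
cycle 12: CDB Mul1=320; issue MUL r3<-Mul1 // r0:0,r1:Mul2,r2:-2,r3:Mul1,r4:Add2
cycle 13: CDB Mul2=0 // r0:0,r1:0,r2:-2,r3:Mul1,r4:Add2
cycle 14: CDB Add2=326 // r0:0,r1:0,r2:-2,r3:Mul1,r4:326
cycle 15: - // r0:0,r1:0,r2:-2,r3:Mul1,r4:326
cycle 16: - // r0:0,r1:0,r2:-2,r3:Mul1,r4:326
cycle 17: - // r0:0,r1:0,r2:-2,r3:Mul1,r4:326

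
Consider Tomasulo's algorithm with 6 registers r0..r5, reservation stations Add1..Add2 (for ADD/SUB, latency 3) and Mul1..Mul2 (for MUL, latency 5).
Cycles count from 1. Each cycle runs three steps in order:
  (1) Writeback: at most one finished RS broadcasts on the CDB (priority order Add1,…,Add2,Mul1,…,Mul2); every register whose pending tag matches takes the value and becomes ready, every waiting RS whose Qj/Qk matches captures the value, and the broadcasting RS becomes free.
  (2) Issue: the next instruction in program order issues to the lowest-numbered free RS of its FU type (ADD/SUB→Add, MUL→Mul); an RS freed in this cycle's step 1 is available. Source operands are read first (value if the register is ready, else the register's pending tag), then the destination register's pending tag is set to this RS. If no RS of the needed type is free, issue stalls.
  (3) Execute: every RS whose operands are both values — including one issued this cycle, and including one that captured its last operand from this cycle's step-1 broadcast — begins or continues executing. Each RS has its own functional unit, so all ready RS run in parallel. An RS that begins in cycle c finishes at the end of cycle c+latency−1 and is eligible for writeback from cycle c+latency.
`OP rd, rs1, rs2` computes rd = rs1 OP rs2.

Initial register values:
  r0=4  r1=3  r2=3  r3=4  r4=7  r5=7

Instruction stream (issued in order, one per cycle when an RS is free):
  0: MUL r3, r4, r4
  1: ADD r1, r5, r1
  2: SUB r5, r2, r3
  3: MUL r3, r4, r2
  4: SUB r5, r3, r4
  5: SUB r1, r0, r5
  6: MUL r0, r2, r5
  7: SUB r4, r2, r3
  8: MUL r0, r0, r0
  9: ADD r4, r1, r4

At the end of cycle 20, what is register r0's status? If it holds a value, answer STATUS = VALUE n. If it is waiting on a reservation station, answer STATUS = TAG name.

STATUS = TAG Mul2

c1: issue MUL r3<-Mul1 | r0:4,r1:3,r2:3,r3:Mul1,r4:7,r5:7
c2: issue ADD r1<-Add1 | r0:4,r1:Add1,r2:3,r3:Mul1,r4:7,r5:7
c3: issue SUB r5<-Add2 | r0:4,r1:Add1,r2:3,r3:Mul1,r4:7,r5:Add2
c4: issue MUL r3<-Mul2 | r0:4,r1:Add1,r2:3,r3:Mul2,r4:7,r5:Add2
c5: CDB Add1=10; issue SUB r5<-Add1 | r0:4,r1:10,r2:3,r3:Mul2,r4:7,r5:Add1
c6: CDB Mul1=49; stall | r0:4,r1:10,r2:3,r3:Mul2,r4:7,r5:Add1
c7: stall | r0:4,r1:10,r2:3,r3:Mul2,r4:7,r5:Add1
c8: stall | r0:4,r1:10,r2:3,r3:Mul2,r4:7,r5:Add1
c9: CDB Add2=-46; issue SUB r1<-Add2 | r0:4,r1:Add2,r2:3,r3:Mul2,r4:7,r5:Add1
c10: CDB Mul2=21; issue MUL r0<-Mul1 | r0:Mul1,r1:Add2,r2:3,r3:21,r4:7,r5:Add1
c11: stall | r0:Mul1,r1:Add2,r2:3,r3:21,r4:7,r5:Add1
c12: stall | r0:Mul1,r1:Add2,r2:3,r3:21,r4:7,r5:Add1
c13: CDB Add1=14; issue SUB r4<-Add1 | r0:Mul1,r1:Add2,r2:3,r3:21,r4:Add1,r5:14
c14: issue MUL r0<-Mul2 | r0:Mul2,r1:Add2,r2:3,r3:21,r4:Add1,r5:14
c15: stall | r0:Mul2,r1:Add2,r2:3,r3:21,r4:Add1,r5:14
c16: CDB Add1=-18; issue ADD r4<-Add1 | r0:Mul2,r1:Add2,r2:3,r3:21,r4:Add1,r5:14
c17: CDB Add2=-10 | r0:Mul2,r1:-10,r2:3,r3:21,r4:Add1,r5:14
c18: CDB Mul1=42 | r0:Mul2,r1:-10,r2:3,r3:21,r4:Add1,r5:14
c19: - | r0:Mul2,r1:-10,r2:3,r3:21,r4:Add1,r5:14
c20: CDB Add1=-28 | r0:Mul2,r1:-10,r2:3,r3:21,r4:-28,r5:14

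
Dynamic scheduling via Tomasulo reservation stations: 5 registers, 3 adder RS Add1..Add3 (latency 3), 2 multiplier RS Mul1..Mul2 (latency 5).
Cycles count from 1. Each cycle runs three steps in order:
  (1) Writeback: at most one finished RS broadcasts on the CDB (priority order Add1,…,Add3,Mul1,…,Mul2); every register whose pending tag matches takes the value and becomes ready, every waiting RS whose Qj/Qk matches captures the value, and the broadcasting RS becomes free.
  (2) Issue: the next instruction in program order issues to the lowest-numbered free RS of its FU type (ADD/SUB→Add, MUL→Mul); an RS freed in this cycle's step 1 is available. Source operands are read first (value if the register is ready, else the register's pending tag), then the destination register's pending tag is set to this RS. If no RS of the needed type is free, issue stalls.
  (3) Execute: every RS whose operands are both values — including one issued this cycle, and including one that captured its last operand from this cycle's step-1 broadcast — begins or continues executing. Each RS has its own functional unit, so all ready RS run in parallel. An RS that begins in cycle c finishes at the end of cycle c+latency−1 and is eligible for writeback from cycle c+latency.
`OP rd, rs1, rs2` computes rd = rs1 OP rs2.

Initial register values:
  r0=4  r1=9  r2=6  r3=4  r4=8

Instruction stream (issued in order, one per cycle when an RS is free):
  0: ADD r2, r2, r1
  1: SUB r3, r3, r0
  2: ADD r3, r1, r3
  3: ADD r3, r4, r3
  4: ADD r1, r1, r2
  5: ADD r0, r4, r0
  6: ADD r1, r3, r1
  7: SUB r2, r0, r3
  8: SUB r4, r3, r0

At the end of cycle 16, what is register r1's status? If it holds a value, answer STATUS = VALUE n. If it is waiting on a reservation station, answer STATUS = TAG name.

STATUS = TAG Add3

c1: issue ADD r2<-Add1 | r0:4,r1:9,r2:Add1,r3:4,r4:8
c2: issue SUB r3<-Add2 | r0:4,r1:9,r2:Add1,r3:Add2,r4:8
c3: issue ADD r3<-Add3 | r0:4,r1:9,r2:Add1,r3:Add3,r4:8
c4: CDB Add1=15; issue ADD r3<-Add1 | r0:4,r1:9,r2:15,r3:Add1,r4:8
c5: CDB Add2=0; issue ADD r1<-Add2 | r0:4,r1:Add2,r2:15,r3:Add1,r4:8
c6: stall | r0:4,r1:Add2,r2:15,r3:Add1,r4:8
c7: stall | r0:4,r1:Add2,r2:15,r3:Add1,r4:8
c8: CDB Add2=24; issue ADD r0<-Add2 | r0:Add2,r1:24,r2:15,r3:Add1,r4:8
c9: CDB Add3=9; issue ADD r1<-Add3 | r0:Add2,r1:Add3,r2:15,r3:Add1,r4:8
c10: stall | r0:Add2,r1:Add3,r2:15,r3:Add1,r4:8
c11: CDB Add2=12; issue SUB r2<-Add2 | r0:12,r1:Add3,r2:Add2,r3:Add1,r4:8
c12: CDB Add1=17; issue SUB r4<-Add1 | r0:12,r1:Add3,r2:Add2,r3:17,r4:Add1
c13: - | r0:12,r1:Add3,r2:Add2,r3:17,r4:Add1
c14: - | r0:12,r1:Add3,r2:Add2,r3:17,r4:Add1
c15: CDB Add1=5 | r0:12,r1:Add3,r2:Add2,r3:17,r4:5
c16: CDB Add2=-5 | r0:12,r1:Add3,r2:-5,r3:17,r4:5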